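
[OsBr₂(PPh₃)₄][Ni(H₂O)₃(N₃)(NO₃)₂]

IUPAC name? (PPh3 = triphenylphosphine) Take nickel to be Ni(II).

Ni is given as +2; the anion's ligand charges sum to -3, so the complex anion is 1−.
A 1:1 salt means the cation carries the equal and opposite charge, 1+.
Cation: ligand charges sum to -2; for the ion to be 1+, Os = +3.

dibromotetrakis(triphenylphosphine)osmium(III) triaquaazidodinitratonickelate(II)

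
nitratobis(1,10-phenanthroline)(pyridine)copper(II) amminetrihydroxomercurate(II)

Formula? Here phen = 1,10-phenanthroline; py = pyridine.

[Cu(NO3)(phen)2(py)][Hg(NH3)(OH)3]

Cation [Cu…]: ligand charges -1, Cu(II) ⇒ ion charge 1+.
Anion [Hg…]: ligand charges -3, Hg(II) ⇒ ion charge 1−.
One 1+ cation balances one 1− anion.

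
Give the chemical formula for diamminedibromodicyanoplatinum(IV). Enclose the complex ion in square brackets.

Ligands: 2 bromo (Br, -1), 2 ammine (NH3, neutral), 2 cyano (CN, -1). Ligand charge sum = -4.
With Pt in oxidation state +4, the complex ion is [Pt...].

[PtBr2(CN)2(NH3)2]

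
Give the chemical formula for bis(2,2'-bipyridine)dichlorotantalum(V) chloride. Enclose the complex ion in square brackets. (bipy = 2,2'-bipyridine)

Ligands: 2 2,2'-bipyridine (bipy, neutral), 2 chloro (Cl, -1). Ligand charge sum = -2.
With Ta in oxidation state +5, the complex ion is [Ta...]^3+.
Charge balance with chloride (-1) requires 1 complex ion per 3 chloride.

[Ta(bipy)2Cl2]Cl3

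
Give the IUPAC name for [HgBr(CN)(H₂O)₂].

There is no counter-ion, so the complex is neutral overall.
Ligand charges: 1×bromo (-1 each), 1×cyano (-1 each), 2×aqua (neutral); total -2. So Hg + (-2) = 0, giving Hg = +2.
Ligands are named alphabetically: aqua before bromo before cyano.

diaquabromocyanomercury(II)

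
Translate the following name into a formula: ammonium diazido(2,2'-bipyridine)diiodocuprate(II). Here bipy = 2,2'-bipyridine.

Ligands: 2 azido (N3, -1), 1 2,2'-bipyridine (bipy, neutral), 2 iodo (I, -1). Ligand charge sum = -4.
With Cu in oxidation state +2, the complex ion is [Cu...]^2−.
Charge balance with ammonium (+1) requires 1 complex ion per 2 ammonium.

(NH4)2[Cu(bipy)I2(N3)2]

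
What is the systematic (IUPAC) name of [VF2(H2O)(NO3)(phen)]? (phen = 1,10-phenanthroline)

There is no counter-ion, so the complex is neutral overall.
Ligand charges: 1×nitrato (-1 each), 1×aqua (neutral), 2×fluoro (-1 each), 1×1,10-phenanthroline (neutral); total -3. So V + (-3) = 0, giving V = +3.
Ligands are named alphabetically: aqua before fluoro before nitrato before phenanthroline.

aquadifluoronitrato(1,10-phenanthroline)vanadium(III)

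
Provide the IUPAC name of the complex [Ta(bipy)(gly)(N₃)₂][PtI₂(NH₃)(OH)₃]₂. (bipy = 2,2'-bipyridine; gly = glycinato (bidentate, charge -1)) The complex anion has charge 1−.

diazido(2,2'-bipyridine)(glycinato)tantalum(V) amminetrihydroxodiiodoplatinate(IV)

Both ions are complex: the cation is named first with the plain metal name, the anion second with the -ate form; each ion's ligands are alphabetised independently.
The complex anion is given as 1−; its ligand charges sum to -5, so Pt = +4.
With 2 anions per cation, the cation must be 2×1 = 2+.
Cation: ligand charges sum to -3; for the ion to be 2+, Ta = +5.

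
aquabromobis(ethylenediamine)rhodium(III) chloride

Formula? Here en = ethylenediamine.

[RhBr(en)2(H2O)]Cl2

Ligands: 2 ethylenediamine (en, neutral), 1 bromo (Br, -1), 1 aqua (H2O, neutral). Ligand charge sum = -1.
With Rh in oxidation state +3, the complex ion is [Rh...]^2+.
Charge balance with chloride (-1) requires 1 complex ion per 2 chloride.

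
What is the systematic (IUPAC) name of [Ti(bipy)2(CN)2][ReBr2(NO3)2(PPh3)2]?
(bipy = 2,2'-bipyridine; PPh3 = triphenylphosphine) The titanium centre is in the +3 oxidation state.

bis(2,2'-bipyridine)dicyanotitanium(III) dibromodinitratobis(triphenylphosphine)rhenate(III)

Both ions are complex: the cation is named first with the plain metal name, the anion second with the -ate form; each ion's ligands are alphabetised independently.
Ti is given as +3; the cation's ligand charges sum to -2, so the complex cation is 1+.
A 1:1 salt means the anion carries the equal and opposite charge, 1−.
Anion: ligand charges sum to -4; for the ion to be 1−, Re = +3.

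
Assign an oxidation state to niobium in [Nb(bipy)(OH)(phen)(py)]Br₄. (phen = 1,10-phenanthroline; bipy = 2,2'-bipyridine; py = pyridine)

+5

4 bromide outside the brackets (-1 each) → the complex ion is 4+.
Ligand charges: 1×phen neutral; 1×bipy neutral; 1×OH = -1; 1×py neutral; sum -1.
Nb + (-1) = 4+ ⇒ Nb is +5.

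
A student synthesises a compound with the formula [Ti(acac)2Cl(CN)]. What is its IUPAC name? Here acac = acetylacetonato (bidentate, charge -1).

bis(acetylacetonato)chlorocyanotitanium(IV)

There is no counter-ion, so the complex is neutral overall.
Ligand charges: 1×cyano (-1 each), 1×chloro (-1 each), 2×acetylacetonato (-1 each); total -4. So Ti + (-4) = 0, giving Ti = +4.
Ligands are named alphabetically: acetylacetonato before chloro before cyano.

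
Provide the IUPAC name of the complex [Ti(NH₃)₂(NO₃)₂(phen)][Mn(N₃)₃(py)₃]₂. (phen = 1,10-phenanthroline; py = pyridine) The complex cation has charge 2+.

The complex cation is given as 2+; its ligand charges sum to -2, so Ti = +4.
With 2 anions per cation, each anion must be 2/2 = 1−.
Anion: ligand charges sum to -3; for the ion to be 1−, Mn = +2.

diamminedinitrato(1,10-phenanthroline)titanium(IV) triazidotris(pyridine)manganate(II)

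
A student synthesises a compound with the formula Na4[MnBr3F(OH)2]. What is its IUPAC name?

The 4 sodium counter-ions carry a total charge of +4, so each complex ion is 4−.
Ligand charges: 2×hydroxo (-1 each), 3×bromo (-1 each), 1×fluoro (-1 each); total -6. So Mn + (-6) = 4−, giving Mn = +2.
The complex ion is anionic, so manganese takes the -ate form manganate(II).

sodium tribromofluorodihydroxomanganate(II)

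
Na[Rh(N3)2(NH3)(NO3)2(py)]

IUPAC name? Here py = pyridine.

sodium amminediazidodinitrato(pyridine)rhodate(III)

The 1 sodium counter-ion carries a total charge of +1, so each complex ion is 1−.
Ligand charges: 2×azido (-1 each), 1×ammine (neutral), 1×pyridine (neutral), 2×nitrato (-1 each); total -4. So Rh + (-4) = 1−, giving Rh = +3.
The complex ion is anionic, so rhodium takes the -ate form rhodate(III).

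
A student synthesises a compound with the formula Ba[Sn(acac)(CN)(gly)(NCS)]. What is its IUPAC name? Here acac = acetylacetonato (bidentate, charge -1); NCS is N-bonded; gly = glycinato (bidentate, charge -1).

The 1 barium counter-ion carries a total charge of +2, so each complex ion is 2−.
Ligand charges: 1×acetylacetonato (-1 each), 1×cyano (-1 each), 1×isothiocyanato (-1 each), 1×glycinato (-1 each); total -4. So Sn + (-4) = 2−, giving Sn = +2.
Ligands are named alphabetically: acetylacetonato before cyano before glycinato before isothiocyanato.
The complex ion is anionic, so tin takes the -ate form stannate(II).

barium (acetylacetonato)cyano(glycinato)isothiocyanatostannate(II)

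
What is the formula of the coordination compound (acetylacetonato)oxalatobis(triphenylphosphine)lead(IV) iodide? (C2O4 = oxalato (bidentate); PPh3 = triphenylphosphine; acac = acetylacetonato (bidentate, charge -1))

Ligands: 1 oxalato (C2O4, -2), 2 triphenylphosphine (PPh3, neutral), 1 acetylacetonato (acac, -1). Ligand charge sum = -3.
With Pb in oxidation state +4, the complex ion is [Pb...]^1+.
Charge balance with iodide (-1) requires 1 complex ion per 1 iodide.

[Pb(acac)(C2O4)(PPh3)2]I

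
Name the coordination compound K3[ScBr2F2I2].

potassium dibromodifluorodiiodoscandate(III)

The 3 potassium counter-ions carry a total charge of +3, so each complex ion is 3−.
Ligand charges: 2×bromo (-1 each), 2×iodo (-1 each), 2×fluoro (-1 each); total -6. So Sc + (-6) = 3−, giving Sc = +3.
Ligands are named alphabetically: bromo before fluoro before iodo.
The complex ion is anionic, so scandium takes the -ate form scandate(III).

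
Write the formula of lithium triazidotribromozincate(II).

Ligands: 3 azido (N3, -1), 3 bromo (Br, -1). Ligand charge sum = -6.
Charge balance with lithium (+1) requires 1 complex ion per 4 lithium.

Li4[ZnBr3(N3)3]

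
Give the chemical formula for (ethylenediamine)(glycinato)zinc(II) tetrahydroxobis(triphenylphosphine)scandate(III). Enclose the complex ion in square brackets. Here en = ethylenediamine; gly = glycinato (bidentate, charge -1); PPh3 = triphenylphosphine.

Cation [Zn…]: ligand charges -1, Zn(II) ⇒ ion charge 1+.
Anion [Sc…]: ligand charges -4, Sc(III) ⇒ ion charge 1−.
One 1+ cation balances one 1− anion.

[Zn(en)(gly)][Sc(OH)4(PPh3)2]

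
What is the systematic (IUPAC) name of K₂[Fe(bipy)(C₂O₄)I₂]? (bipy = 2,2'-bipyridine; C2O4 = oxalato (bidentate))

potassium (2,2'-bipyridine)diiodooxalatoferrate(II)

The 2 potassium counter-ions carry a total charge of +2, so each complex ion is 2−.
Ligand charges: 1×2,2'-bipyridine (neutral), 2×iodo (-1 each), 1×oxalato (-2 each); total -4. So Fe + (-4) = 2−, giving Fe = +2.
Ligands are named alphabetically: bipyridine before iodo before oxalato.
The complex ion is anionic, so iron takes the -ate form ferrate(II).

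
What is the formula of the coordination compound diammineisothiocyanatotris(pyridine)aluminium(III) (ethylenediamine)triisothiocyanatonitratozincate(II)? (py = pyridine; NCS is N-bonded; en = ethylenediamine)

Cation [Al…]: ligand charges -1, Al(III) ⇒ ion charge 2+.
Anion [Zn…]: ligand charges -4, Zn(II) ⇒ ion charge 2−.
One 2+ cation balances one 2− anion.

[Al(NCS)(NH3)2(py)3][Zn(en)(NCS)3(NO3)]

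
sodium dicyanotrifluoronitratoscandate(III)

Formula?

Ligands: 2 cyano (CN, -1), 3 fluoro (F, -1), 1 nitrato (NO3, -1). Ligand charge sum = -6.
Charge balance with sodium (+1) requires 1 complex ion per 3 sodium.

Na3[Sc(CN)2F3(NO3)]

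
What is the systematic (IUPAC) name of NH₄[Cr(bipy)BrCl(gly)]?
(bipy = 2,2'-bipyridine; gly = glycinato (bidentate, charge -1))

The 1 ammonium counter-ion carries a total charge of +1, so each complex ion is 1−.
Ligand charges: 1×chloro (-1 each), 1×2,2'-bipyridine (neutral), 1×bromo (-1 each), 1×glycinato (-1 each); total -3. So Cr + (-3) = 1−, giving Cr = +2.
Ligands are named alphabetically: bipyridine before bromo before chloro before glycinato.
The complex ion is anionic, so chromium takes the -ate form chromate(II).

ammonium (2,2'-bipyridine)bromochloro(glycinato)chromate(II)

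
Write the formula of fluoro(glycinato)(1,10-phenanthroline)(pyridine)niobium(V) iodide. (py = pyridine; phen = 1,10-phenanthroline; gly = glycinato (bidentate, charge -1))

Ligands: 1 fluoro (F, -1), 1 pyridine (py, neutral), 1 1,10-phenanthroline (phen, neutral), 1 glycinato (gly, -1). Ligand charge sum = -2.
Charge balance with iodide (-1) requires 1 complex ion per 3 iodide.

[NbF(gly)(phen)(py)]I3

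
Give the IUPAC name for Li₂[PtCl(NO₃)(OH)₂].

lithium chlorodihydroxonitratoplatinate(II)

The 2 lithium counter-ions carry a total charge of +2, so each complex ion is 2−.
Ligand charges: 1×chloro (-1 each), 1×nitrato (-1 each), 2×hydroxo (-1 each); total -4. So Pt + (-4) = 2−, giving Pt = +2.
The complex ion is anionic, so platinum takes the -ate form platinate(II).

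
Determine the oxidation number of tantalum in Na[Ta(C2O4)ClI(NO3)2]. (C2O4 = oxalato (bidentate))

1 sodium outside the brackets (+1 each) → the complex ion is 1−.
Ligand charges: 1×I = -1; 1×C2O4 = -2; 1×Cl = -1; 2×NO3 = -2; sum -6.
Ta + (-6) = 1− ⇒ Ta is +5.

+5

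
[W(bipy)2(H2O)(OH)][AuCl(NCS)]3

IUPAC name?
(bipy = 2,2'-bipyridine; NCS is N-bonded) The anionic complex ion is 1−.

The complex anion is given as 1−; its ligand charges sum to -2, so Au = +1.
With 3 anions per cation, the cation must be 3×1 = 3+.
Cation: ligand charges sum to -1; for the ion to be 3+, W = +4.

aquabis(2,2'-bipyridine)hydroxotungsten(IV) chloroisothiocyanatoaurate(I)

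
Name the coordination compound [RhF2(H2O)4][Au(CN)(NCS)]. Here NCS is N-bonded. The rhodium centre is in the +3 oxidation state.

Both ions are complex: the cation is named first with the plain metal name, the anion second with the -ate form; each ion's ligands are alphabetised independently.
Rh is given as +3; the cation's ligand charges sum to -2, so the complex cation is 1+.
A 1:1 salt means the anion carries the equal and opposite charge, 1−.
Anion: ligand charges sum to -2; for the ion to be 1−, Au = +1.

tetraaquadifluororhodium(III) cyanoisothiocyanatoaurate(I)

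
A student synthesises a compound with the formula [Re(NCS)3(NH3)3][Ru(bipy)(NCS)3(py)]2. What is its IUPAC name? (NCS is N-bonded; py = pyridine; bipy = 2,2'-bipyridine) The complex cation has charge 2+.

triamminetriisothiocyanatorhenium(V) (2,2'-bipyridine)triisothiocyanato(pyridine)ruthenate(II)

Both ions are complex: the cation is named first with the plain metal name, the anion second with the -ate form; each ion's ligands are alphabetised independently.
The complex cation is given as 2+; its ligand charges sum to -3, so Re = +5.
With 2 anions per cation, each anion must be 2/2 = 1−.
Anion: ligand charges sum to -3; for the ion to be 1−, Ru = +2.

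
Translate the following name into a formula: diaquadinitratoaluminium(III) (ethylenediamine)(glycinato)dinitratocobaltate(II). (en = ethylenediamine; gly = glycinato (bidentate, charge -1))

[Al(H2O)2(NO3)2][Co(en)(gly)(NO3)2]

Cation [Al…]: ligand charges -2, Al(III) ⇒ ion charge 1+.
Anion [Co…]: ligand charges -3, Co(II) ⇒ ion charge 1−.
One 1+ cation balances one 1− anion.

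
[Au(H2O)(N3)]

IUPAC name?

There is no counter-ion, so the complex is neutral overall.
Ligand charges: 1×azido (-1 each), 1×aqua (neutral); total -1. So Au + (-1) = 0, giving Au = +1.
Ligands are named alphabetically: aqua before azido.

aquaazidogold(I)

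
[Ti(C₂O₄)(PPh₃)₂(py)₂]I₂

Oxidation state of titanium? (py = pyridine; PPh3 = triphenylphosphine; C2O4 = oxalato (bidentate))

+4

2 iodide outside the brackets (-1 each) → the complex ion is 2+.
Ligand charges: 2×py neutral; 2×PPh3 neutral; 1×C2O4 = -2; sum -2.
Ti + (-2) = 2+ ⇒ Ti is +4.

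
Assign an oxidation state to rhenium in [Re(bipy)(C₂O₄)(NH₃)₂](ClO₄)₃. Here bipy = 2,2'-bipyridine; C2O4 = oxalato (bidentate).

3 perchlorate outside the brackets (-1 each) → the complex ion is 3+.
Ligand charges: 1×bipy neutral; 1×C2O4 = -2; 2×NH3 neutral; sum -2.
Re + (-2) = 3+ ⇒ Re is +5.

+5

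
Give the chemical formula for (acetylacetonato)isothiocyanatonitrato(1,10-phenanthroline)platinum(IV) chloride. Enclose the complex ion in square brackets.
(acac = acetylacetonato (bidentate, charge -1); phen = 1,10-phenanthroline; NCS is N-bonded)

Ligands: 1 acetylacetonato (acac, -1), 1 1,10-phenanthroline (phen, neutral), 1 nitrato (NO3, -1), 1 isothiocyanato (NCS, -1). Ligand charge sum = -3.
With Pt in oxidation state +4, the complex ion is [Pt...]^1+.
Charge balance with chloride (-1) requires 1 complex ion per 1 chloride.

[Pt(acac)(NCS)(NO3)(phen)]Cl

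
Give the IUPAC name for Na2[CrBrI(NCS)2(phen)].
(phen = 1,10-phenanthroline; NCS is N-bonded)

sodium bromoiododiisothiocyanato(1,10-phenanthroline)chromate(II)

The 2 sodium counter-ions carry a total charge of +2, so each complex ion is 2−.
Ligand charges: 1×1,10-phenanthroline (neutral), 2×isothiocyanato (-1 each), 1×bromo (-1 each), 1×iodo (-1 each); total -4. So Cr + (-4) = 2−, giving Cr = +2.
The complex ion is anionic, so chromium takes the -ate form chromate(II).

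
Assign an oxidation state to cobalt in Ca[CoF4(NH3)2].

+2

1 calcium outside the brackets (+2 each) → the complex ion is 2−.
Ligand charges: 4×F = -4; 2×NH3 neutral; sum -4.
Co + (-4) = 2− ⇒ Co is +2.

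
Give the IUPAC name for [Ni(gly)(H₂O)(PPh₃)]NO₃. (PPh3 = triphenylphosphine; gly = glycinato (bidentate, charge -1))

aqua(glycinato)(triphenylphosphine)nickel(II) nitrate

The 1 nitrate counter-ion carries a total charge of -1, so each complex ion is 1+.
Ligand charges: 1×triphenylphosphine (neutral), 1×aqua (neutral), 1×glycinato (-1 each); total -1. So Ni + (-1) = 1+, giving Ni = +2.
Ligands are named alphabetically: aqua before glycinato before triphenylphosphine.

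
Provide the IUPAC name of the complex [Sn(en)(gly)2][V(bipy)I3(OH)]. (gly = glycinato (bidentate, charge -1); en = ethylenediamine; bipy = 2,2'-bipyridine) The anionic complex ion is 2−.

The complex anion is given as 2−; its ligand charges sum to -4, so V = +2.
A 1:1 salt means the cation carries the equal and opposite charge, 2+.
Cation: ligand charges sum to -2; for the ion to be 2+, Sn = +4.

(ethylenediamine)bis(glycinato)tin(IV) (2,2'-bipyridine)hydroxotriiodovanadate(II)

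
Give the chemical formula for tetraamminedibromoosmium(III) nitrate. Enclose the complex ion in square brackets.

[OsBr2(NH3)4]NO3

Ligands: 2 bromo (Br, -1), 4 ammine (NH3, neutral). Ligand charge sum = -2.
With Os in oxidation state +3, the complex ion is [Os...]^1+.
Charge balance with nitrate (-1) requires 1 complex ion per 1 nitrate.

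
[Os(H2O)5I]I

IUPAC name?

pentaaquaiodoosmium(II) iodide

The 1 iodide counter-ion carries a total charge of -1, so each complex ion is 1+.
Ligand charges: 5×aqua (neutral), 1×iodo (-1 each); total -1. So Os + (-1) = 1+, giving Os = +2.
Ligands are named alphabetically: aqua before iodo.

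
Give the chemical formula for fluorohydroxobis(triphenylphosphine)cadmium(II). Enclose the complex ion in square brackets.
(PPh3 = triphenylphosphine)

[CdF(OH)(PPh3)2]

Ligands: 1 fluoro (F, -1), 2 triphenylphosphine (PPh3, neutral), 1 hydroxo (OH, -1). Ligand charge sum = -2.
With Cd in oxidation state +2, the complex ion is [Cd...].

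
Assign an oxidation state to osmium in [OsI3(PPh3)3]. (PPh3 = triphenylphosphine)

+3

No counter-ion: the bracketed complex is neutral.
Ligand charges: 3×PPh3 neutral; 3×I = -3; sum -3.
Os + (-3) = 0 ⇒ Os is +3.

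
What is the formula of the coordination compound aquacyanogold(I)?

Ligands: 1 aqua (H2O, neutral), 1 cyano (CN, -1). Ligand charge sum = -1.
With Au in oxidation state +1, the complex ion is [Au...].

[Au(CN)(H2O)]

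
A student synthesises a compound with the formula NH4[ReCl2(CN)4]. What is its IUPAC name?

ammonium dichlorotetracyanorhenate(V)

The 1 ammonium counter-ion carries a total charge of +1, so each complex ion is 1−.
Ligand charges: 4×cyano (-1 each), 2×chloro (-1 each); total -6. So Re + (-6) = 1−, giving Re = +5.
Ligands are named alphabetically: chloro before cyano.
The complex ion is anionic, so rhenium takes the -ate form rhenate(V).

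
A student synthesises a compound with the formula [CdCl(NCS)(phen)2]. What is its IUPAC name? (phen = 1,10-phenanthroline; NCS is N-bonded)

chloroisothiocyanatobis(1,10-phenanthroline)cadmium(II)

There is no counter-ion, so the complex is neutral overall.
Ligand charges: 1×chloro (-1 each), 2×1,10-phenanthroline (neutral), 1×isothiocyanato (-1 each); total -2. So Cd + (-2) = 0, giving Cd = +2.
Ligands are named alphabetically: chloro before isothiocyanato before phenanthroline.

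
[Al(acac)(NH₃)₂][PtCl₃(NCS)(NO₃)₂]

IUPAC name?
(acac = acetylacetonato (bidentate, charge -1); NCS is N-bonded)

Both ions are complex: the cation is named first with the plain metal name, the anion second with the -ate form; each ion's ligands are alphabetised independently.
Aluminium is always +3 in its complexes; the cation's ligand charges sum to -1, so the complex cation is 2+.
A 1:1 salt means the anion carries the equal and opposite charge, 2−.
Anion: ligand charges sum to -6; for the ion to be 2−, Pt = +4.

(acetylacetonato)diamminealuminium(III) trichloroisothiocyanatodinitratoplatinate(IV)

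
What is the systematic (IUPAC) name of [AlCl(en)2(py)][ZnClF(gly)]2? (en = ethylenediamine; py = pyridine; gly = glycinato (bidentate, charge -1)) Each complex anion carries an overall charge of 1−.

chlorobis(ethylenediamine)(pyridine)aluminium(III) chlorofluoro(glycinato)zincate(II)

The complex anion is given as 1−; its ligand charges sum to -3, so Zn = +2.
With 2 anions per cation, the cation must be 2×1 = 2+.
Cation: ligand charges sum to -1; for the ion to be 2+, Al = +3.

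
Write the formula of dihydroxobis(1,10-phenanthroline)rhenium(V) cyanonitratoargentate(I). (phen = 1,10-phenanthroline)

[Re(OH)2(phen)2][Ag(CN)(NO3)]3

Cation [Re…]: ligand charges -2, Re(V) ⇒ ion charge 3+.
Anion [Ag…]: ligand charges -2, Ag(I) ⇒ ion charge 1−.
One 3+ cation requires 3 of the 1− anion.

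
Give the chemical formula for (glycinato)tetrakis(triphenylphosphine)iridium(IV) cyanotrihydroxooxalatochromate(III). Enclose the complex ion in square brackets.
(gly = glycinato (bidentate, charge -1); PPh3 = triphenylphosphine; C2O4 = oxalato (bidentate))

Cation [Ir…]: ligand charges -1, Ir(IV) ⇒ ion charge 3+.
Anion [Cr…]: ligand charges -6, Cr(III) ⇒ ion charge 3−.
One 3+ cation balances one 3− anion.

[Ir(gly)(PPh3)4][Cr(C2O4)(CN)(OH)3]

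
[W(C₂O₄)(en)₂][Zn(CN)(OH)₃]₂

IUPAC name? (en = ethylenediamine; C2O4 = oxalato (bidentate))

bis(ethylenediamine)oxalatotungsten(VI) cyanotrihydroxozincate(II)

Both ions are complex: the cation is named first with the plain metal name, the anion second with the -ate form; each ion's ligands are alphabetised independently.
Zinc is always +2 in its complexes; the anion's ligand charges sum to -4, so the complex anion is 2−.
With 2 anions per cation, the cation must be 2×2 = 4+.
Cation: ligand charges sum to -2; for the ion to be 4+, W = +6.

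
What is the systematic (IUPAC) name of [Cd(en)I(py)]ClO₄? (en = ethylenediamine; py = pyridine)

The 1 perchlorate counter-ion carries a total charge of -1, so each complex ion is 1+.
Ligand charges: 1×iodo (-1 each), 1×ethylenediamine (neutral), 1×pyridine (neutral); total -1. So Cd + (-1) = 1+, giving Cd = +2.
Ligands are named alphabetically: ethylenediamine before iodo before pyridine.

(ethylenediamine)iodo(pyridine)cadmium(II) perchlorate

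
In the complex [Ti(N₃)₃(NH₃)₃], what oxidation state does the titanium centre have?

No counter-ion: the bracketed complex is neutral.
Ligand charges: 3×N3 = -3; 3×NH3 neutral; sum -3.
Ti + (-3) = 0 ⇒ Ti is +3.

+3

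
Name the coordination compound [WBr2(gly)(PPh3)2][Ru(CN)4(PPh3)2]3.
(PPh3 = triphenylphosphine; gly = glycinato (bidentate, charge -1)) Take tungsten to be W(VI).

W is given as +6; the cation's ligand charges sum to -3, so the complex cation is 3+.
With 3 anions per cation, each anion must be 3/3 = 1−.
Anion: ligand charges sum to -4; for the ion to be 1−, Ru = +3.

dibromo(glycinato)bis(triphenylphosphine)tungsten(VI) tetracyanobis(triphenylphosphine)ruthenate(III)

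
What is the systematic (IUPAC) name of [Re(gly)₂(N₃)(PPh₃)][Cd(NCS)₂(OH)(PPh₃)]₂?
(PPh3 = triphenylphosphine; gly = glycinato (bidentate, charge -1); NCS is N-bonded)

azidobis(glycinato)(triphenylphosphine)rhenium(V) hydroxodiisothiocyanato(triphenylphosphine)cadmate(II)

Both ions are complex: the cation is named first with the plain metal name, the anion second with the -ate form; each ion's ligands are alphabetised independently.
Cadmium is always +2 in its complexes; the anion's ligand charges sum to -3, so the complex anion is 1−.
With 2 anions per cation, the cation must be 2×1 = 2+.
Cation: ligand charges sum to -3; for the ion to be 2+, Re = +5.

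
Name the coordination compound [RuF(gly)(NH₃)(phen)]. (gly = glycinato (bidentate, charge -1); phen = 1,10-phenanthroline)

amminefluoro(glycinato)(1,10-phenanthroline)ruthenium(II)

There is no counter-ion, so the complex is neutral overall.
Ligand charges: 1×glycinato (-1 each), 1×1,10-phenanthroline (neutral), 1×ammine (neutral), 1×fluoro (-1 each); total -2. So Ru + (-2) = 0, giving Ru = +2.
Ligands are named alphabetically: ammine before fluoro before glycinato before phenanthroline.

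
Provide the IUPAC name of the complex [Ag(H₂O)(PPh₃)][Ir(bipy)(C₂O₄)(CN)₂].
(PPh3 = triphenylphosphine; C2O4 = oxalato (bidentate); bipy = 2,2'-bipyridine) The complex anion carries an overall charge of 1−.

Both ions are complex: the cation is named first with the plain metal name, the anion second with the -ate form; each ion's ligands are alphabetised independently.
The complex anion is given as 1−; its ligand charges sum to -4, so Ir = +3.
A 1:1 salt means the cation carries the equal and opposite charge, 1+.
Cation: ligand charges sum to 0; for the ion to be 1+, Ag = +1.

aqua(triphenylphosphine)silver(I) (2,2'-bipyridine)dicyanooxalatoiridate(III)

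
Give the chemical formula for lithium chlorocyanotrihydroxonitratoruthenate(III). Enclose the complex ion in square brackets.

Ligands: 1 chloro (Cl, -1), 1 nitrato (NO3, -1), 1 cyano (CN, -1), 3 hydroxo (OH, -1). Ligand charge sum = -6.
Charge balance with lithium (+1) requires 1 complex ion per 3 lithium.

Li3[RuCl(CN)(NO3)(OH)3]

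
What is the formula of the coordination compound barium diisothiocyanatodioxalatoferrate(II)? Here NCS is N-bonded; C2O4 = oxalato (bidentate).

Ba2[Fe(C2O4)2(NCS)2]

Ligands: 2 isothiocyanato (NCS, -1), 2 oxalato (C2O4, -2). Ligand charge sum = -6.
Charge balance with barium (+2) requires 1 complex ion per 2 barium.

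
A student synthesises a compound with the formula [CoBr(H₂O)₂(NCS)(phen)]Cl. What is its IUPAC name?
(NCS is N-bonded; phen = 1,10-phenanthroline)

diaquabromoisothiocyanato(1,10-phenanthroline)cobalt(III) chloride

The 1 chloride counter-ion carries a total charge of -1, so each complex ion is 1+.
Ligand charges: 1×isothiocyanato (-1 each), 1×bromo (-1 each), 1×1,10-phenanthroline (neutral), 2×aqua (neutral); total -2. So Co + (-2) = 1+, giving Co = +3.
Ligands are named alphabetically: aqua before bromo before isothiocyanato before phenanthroline.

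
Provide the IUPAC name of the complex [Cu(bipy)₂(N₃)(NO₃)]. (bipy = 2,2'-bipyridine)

azidobis(2,2'-bipyridine)nitratocopper(II)

There is no counter-ion, so the complex is neutral overall.
Ligand charges: 2×2,2'-bipyridine (neutral), 1×azido (-1 each), 1×nitrato (-1 each); total -2. So Cu + (-2) = 0, giving Cu = +2.
Ligands are named alphabetically: azido before bipyridine before nitrato.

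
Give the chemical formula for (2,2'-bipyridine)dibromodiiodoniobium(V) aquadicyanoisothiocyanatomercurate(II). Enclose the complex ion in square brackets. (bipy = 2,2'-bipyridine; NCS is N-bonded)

[Nb(bipy)Br2I2][Hg(CN)2(H2O)(NCS)]

Cation [Nb…]: ligand charges -4, Nb(V) ⇒ ion charge 1+.
Anion [Hg…]: ligand charges -3, Hg(II) ⇒ ion charge 1−.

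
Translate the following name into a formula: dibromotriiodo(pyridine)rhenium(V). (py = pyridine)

Ligands: 3 iodo (I, -1), 2 bromo (Br, -1), 1 pyridine (py, neutral). Ligand charge sum = -5.
With Re in oxidation state +5, the complex ion is [Re...].

[ReBr2I3(py)]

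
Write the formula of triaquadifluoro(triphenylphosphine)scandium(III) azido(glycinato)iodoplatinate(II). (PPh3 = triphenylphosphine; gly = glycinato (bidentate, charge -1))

[ScF2(H2O)3(PPh3)][Pt(gly)I(N3)]

Cation [Sc…]: ligand charges -2, Sc(III) ⇒ ion charge 1+.
Anion [Pt…]: ligand charges -3, Pt(II) ⇒ ion charge 1−.
One 1+ cation balances one 1− anion.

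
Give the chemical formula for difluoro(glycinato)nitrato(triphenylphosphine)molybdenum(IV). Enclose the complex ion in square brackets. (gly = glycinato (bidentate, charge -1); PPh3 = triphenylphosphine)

[MoF2(gly)(NO3)(PPh3)]

Ligands: 2 fluoro (F, -1), 1 nitrato (NO3, -1), 1 glycinato (gly, -1), 1 triphenylphosphine (PPh3, neutral). Ligand charge sum = -4.
With Mo in oxidation state +4, the complex ion is [Mo...].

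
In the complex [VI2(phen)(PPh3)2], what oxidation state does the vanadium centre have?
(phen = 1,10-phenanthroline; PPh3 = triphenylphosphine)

No counter-ion: the bracketed complex is neutral.
Ligand charges: 1×phen neutral; 2×I = -2; 2×PPh3 neutral; sum -2.
V + (-2) = 0 ⇒ V is +2.

+2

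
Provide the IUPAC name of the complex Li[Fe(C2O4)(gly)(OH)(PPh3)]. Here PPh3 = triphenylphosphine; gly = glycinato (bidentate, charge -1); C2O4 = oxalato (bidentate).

lithium (glycinato)hydroxooxalato(triphenylphosphine)ferrate(III)

The 1 lithium counter-ion carries a total charge of +1, so each complex ion is 1−.
Ligand charges: 1×hydroxo (-1 each), 1×triphenylphosphine (neutral), 1×glycinato (-1 each), 1×oxalato (-2 each); total -4. So Fe + (-4) = 1−, giving Fe = +3.
The complex ion is anionic, so iron takes the -ate form ferrate(III).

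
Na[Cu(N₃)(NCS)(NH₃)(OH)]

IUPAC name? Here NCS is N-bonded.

The 1 sodium counter-ion carries a total charge of +1, so each complex ion is 1−.
Ligand charges: 1×azido (-1 each), 1×hydroxo (-1 each), 1×isothiocyanato (-1 each), 1×ammine (neutral); total -3. So Cu + (-3) = 1−, giving Cu = +2.
Ligands are named alphabetically: ammine before azido before hydroxo before isothiocyanato.
The complex ion is anionic, so copper takes the -ate form cuprate(II).

sodium ammineazidohydroxoisothiocyanatocuprate(II)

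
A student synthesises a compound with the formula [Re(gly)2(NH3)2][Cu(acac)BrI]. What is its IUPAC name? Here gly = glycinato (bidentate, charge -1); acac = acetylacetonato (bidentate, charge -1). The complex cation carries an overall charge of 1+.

The complex cation is given as 1+; its ligand charges sum to -2, so Re = +3.
A 1:1 salt means the anion carries the equal and opposite charge, 1−.
Anion: ligand charges sum to -3; for the ion to be 1−, Cu = +2.

diamminebis(glycinato)rhenium(III) (acetylacetonato)bromoiodocuprate(II)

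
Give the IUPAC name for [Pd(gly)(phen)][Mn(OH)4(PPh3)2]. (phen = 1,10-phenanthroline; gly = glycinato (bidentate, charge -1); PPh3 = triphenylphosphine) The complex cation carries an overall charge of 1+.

(glycinato)(1,10-phenanthroline)palladium(II) tetrahydroxobis(triphenylphosphine)manganate(III)

Both ions are complex: the cation is named first with the plain metal name, the anion second with the -ate form; each ion's ligands are alphabetised independently.
The complex cation is given as 1+; its ligand charges sum to -1, so Pd = +2.
A 1:1 salt means the anion carries the equal and opposite charge, 1−.
Anion: ligand charges sum to -4; for the ion to be 1−, Mn = +3.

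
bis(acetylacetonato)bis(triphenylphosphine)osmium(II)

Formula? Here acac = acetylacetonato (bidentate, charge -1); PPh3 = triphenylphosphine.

Ligands: 2 acetylacetonato (acac, -1), 2 triphenylphosphine (PPh3, neutral). Ligand charge sum = -2.
With Os in oxidation state +2, the complex ion is [Os...].

[Os(acac)2(PPh3)2]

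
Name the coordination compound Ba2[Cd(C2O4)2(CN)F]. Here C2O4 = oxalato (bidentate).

The 2 barium counter-ions carry a total charge of +4, so each complex ion is 4−.
Ligand charges: 1×fluoro (-1 each), 1×cyano (-1 each), 2×oxalato (-2 each); total -6. So Cd + (-6) = 4−, giving Cd = +2.
Ligands are named alphabetically: cyano before fluoro before oxalato.
The complex ion is anionic, so cadmium takes the -ate form cadmate(II).

barium cyanofluorodioxalatocadmate(II)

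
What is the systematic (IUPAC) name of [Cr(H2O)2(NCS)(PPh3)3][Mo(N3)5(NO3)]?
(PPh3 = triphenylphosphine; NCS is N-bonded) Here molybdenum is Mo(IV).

diaquaisothiocyanatotris(triphenylphosphine)chromium(III) pentaazidonitratomolybdate(IV)

Mo is given as +4; the anion's ligand charges sum to -6, so the complex anion is 2−.
A 1:1 salt means the cation carries the equal and opposite charge, 2+.
Cation: ligand charges sum to -1; for the ion to be 2+, Cr = +3.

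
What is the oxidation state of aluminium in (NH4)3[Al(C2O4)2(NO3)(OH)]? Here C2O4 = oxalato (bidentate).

+3

3 ammonium outside the brackets (+1 each) → the complex ion is 3−.
Ligand charges: 2×C2O4 = -4; 1×OH = -1; 1×NO3 = -1; sum -6.
Al + (-6) = 3− ⇒ Al is +3.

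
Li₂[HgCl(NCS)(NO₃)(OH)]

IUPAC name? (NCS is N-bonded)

lithium chlorohydroxoisothiocyanatonitratomercurate(II)

The 2 lithium counter-ions carry a total charge of +2, so each complex ion is 2−.
Ligand charges: 1×chloro (-1 each), 1×nitrato (-1 each), 1×isothiocyanato (-1 each), 1×hydroxo (-1 each); total -4. So Hg + (-4) = 2−, giving Hg = +2.
The complex ion is anionic, so mercury takes the -ate form mercurate(II).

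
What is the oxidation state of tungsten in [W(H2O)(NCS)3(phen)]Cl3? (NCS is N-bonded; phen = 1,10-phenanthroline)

3 chloride outside the brackets (-1 each) → the complex ion is 3+.
Ligand charges: 1×H2O neutral; 3×NCS = -3; 1×phen neutral; sum -3.
W + (-3) = 3+ ⇒ W is +6.

+6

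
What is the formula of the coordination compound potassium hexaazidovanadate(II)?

Ligands: 6 azido (N3, -1). Ligand charge sum = -6.
With V in oxidation state +2, the complex ion is [V...]^4−.
Charge balance with potassium (+1) requires 1 complex ion per 4 potassium.

K4[V(N3)6]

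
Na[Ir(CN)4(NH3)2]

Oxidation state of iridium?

+3

1 sodium outside the brackets (+1 each) → the complex ion is 1−.
Ligand charges: 4×CN = -4; 2×NH3 neutral; sum -4.
Ir + (-4) = 1− ⇒ Ir is +3.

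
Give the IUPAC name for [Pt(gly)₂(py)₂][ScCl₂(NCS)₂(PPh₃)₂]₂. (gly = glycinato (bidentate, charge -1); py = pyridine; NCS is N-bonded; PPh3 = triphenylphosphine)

Both ions are complex: the cation is named first with the plain metal name, the anion second with the -ate form; each ion's ligands are alphabetised independently.
Scandium is always +3 in its complexes; the anion's ligand charges sum to -4, so the complex anion is 1−.
With 2 anions per cation, the cation must be 2×1 = 2+.
Cation: ligand charges sum to -2; for the ion to be 2+, Pt = +4.

bis(glycinato)bis(pyridine)platinum(IV) dichlorodiisothiocyanatobis(triphenylphosphine)scandate(III)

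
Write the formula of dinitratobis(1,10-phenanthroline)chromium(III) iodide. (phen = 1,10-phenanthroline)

[Cr(NO3)2(phen)2]I

Ligands: 2 1,10-phenanthroline (phen, neutral), 2 nitrato (NO3, -1). Ligand charge sum = -2.
Charge balance with iodide (-1) requires 1 complex ion per 1 iodide.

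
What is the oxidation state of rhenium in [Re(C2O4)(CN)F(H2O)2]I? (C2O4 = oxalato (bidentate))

+5

1 iodide outside the brackets (-1 each) → the complex ion is 1+.
Ligand charges: 2×H2O neutral; 1×C2O4 = -2; 1×CN = -1; 1×F = -1; sum -4.
Re + (-4) = 1+ ⇒ Re is +5.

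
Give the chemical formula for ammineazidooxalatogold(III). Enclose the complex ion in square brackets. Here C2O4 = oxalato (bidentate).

[Au(C2O4)(N3)(NH3)]

Ligands: 1 oxalato (C2O4, -2), 1 ammine (NH3, neutral), 1 azido (N3, -1). Ligand charge sum = -3.
With Au in oxidation state +3, the complex ion is [Au...].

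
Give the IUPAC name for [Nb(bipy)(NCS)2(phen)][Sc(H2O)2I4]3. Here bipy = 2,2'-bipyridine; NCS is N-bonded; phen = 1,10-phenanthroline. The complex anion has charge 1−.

Both ions are complex: the cation is named first with the plain metal name, the anion second with the -ate form; each ion's ligands are alphabetised independently.
The complex anion is given as 1−; its ligand charges sum to -4, so Sc = +3.
With 3 anions per cation, the cation must be 3×1 = 3+.
Cation: ligand charges sum to -2; for the ion to be 3+, Nb = +5.

(2,2'-bipyridine)diisothiocyanato(1,10-phenanthroline)niobium(V) diaquatetraiodoscandate(III)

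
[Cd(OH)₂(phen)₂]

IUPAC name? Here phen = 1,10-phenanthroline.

dihydroxobis(1,10-phenanthroline)cadmium(II)

There is no counter-ion, so the complex is neutral overall.
Ligand charges: 2×1,10-phenanthroline (neutral), 2×hydroxo (-1 each); total -2. So Cd + (-2) = 0, giving Cd = +2.
Ligands are named alphabetically: hydroxo before phenanthroline.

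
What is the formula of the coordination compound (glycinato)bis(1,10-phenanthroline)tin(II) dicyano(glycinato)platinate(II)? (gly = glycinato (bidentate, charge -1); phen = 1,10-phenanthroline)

[Sn(gly)(phen)2][Pt(CN)2(gly)]

Cation [Sn…]: ligand charges -1, Sn(II) ⇒ ion charge 1+.
Anion [Pt…]: ligand charges -3, Pt(II) ⇒ ion charge 1−.
One 1+ cation balances one 1− anion.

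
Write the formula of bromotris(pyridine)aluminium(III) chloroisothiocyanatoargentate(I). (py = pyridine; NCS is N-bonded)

[AlBr(py)3][AgCl(NCS)]2

Cation [Al…]: ligand charges -1, Al(III) ⇒ ion charge 2+.
Anion [Ag…]: ligand charges -2, Ag(I) ⇒ ion charge 1−.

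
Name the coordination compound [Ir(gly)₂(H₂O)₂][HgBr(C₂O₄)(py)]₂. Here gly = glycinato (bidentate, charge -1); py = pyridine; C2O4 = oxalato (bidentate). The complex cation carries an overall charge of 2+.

diaquabis(glycinato)iridium(IV) bromooxalato(pyridine)mercurate(II)

Both ions are complex: the cation is named first with the plain metal name, the anion second with the -ate form; each ion's ligands are alphabetised independently.
The complex cation is given as 2+; its ligand charges sum to -2, so Ir = +4.
With 2 anions per cation, each anion must be 2/2 = 1−.
Anion: ligand charges sum to -3; for the ion to be 1−, Hg = +2.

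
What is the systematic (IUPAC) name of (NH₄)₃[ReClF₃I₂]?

The 3 ammonium counter-ions carry a total charge of +3, so each complex ion is 3−.
Ligand charges: 1×chloro (-1 each), 2×iodo (-1 each), 3×fluoro (-1 each); total -6. So Re + (-6) = 3−, giving Re = +3.
Ligands are named alphabetically: chloro before fluoro before iodo.
The complex ion is anionic, so rhenium takes the -ate form rhenate(III).

ammonium chlorotrifluorodiiodorhenate(III)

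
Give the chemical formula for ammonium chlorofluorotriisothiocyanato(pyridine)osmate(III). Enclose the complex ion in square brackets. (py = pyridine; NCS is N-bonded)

Ligands: 1 fluoro (F, -1), 1 chloro (Cl, -1), 1 pyridine (py, neutral), 3 isothiocyanato (NCS, -1). Ligand charge sum = -5.
With Os in oxidation state +3, the complex ion is [Os...]^2−.
Charge balance with ammonium (+1) requires 1 complex ion per 2 ammonium.

(NH4)2[OsClF(NCS)3(py)]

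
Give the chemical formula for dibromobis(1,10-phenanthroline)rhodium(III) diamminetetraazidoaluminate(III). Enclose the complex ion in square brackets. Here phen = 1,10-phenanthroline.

Cation [Rh…]: ligand charges -2, Rh(III) ⇒ ion charge 1+.
Anion [Al…]: ligand charges -4, Al(III) ⇒ ion charge 1−.
One 1+ cation balances one 1− anion.

[RhBr2(phen)2][Al(N3)4(NH3)2]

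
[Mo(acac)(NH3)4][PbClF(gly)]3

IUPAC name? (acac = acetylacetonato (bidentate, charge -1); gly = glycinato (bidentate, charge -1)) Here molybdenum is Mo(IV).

Mo is given as +4; the cation's ligand charges sum to -1, so the complex cation is 3+.
With 3 anions per cation, each anion must be 3/3 = 1−.
Anion: ligand charges sum to -3; for the ion to be 1−, Pb = +2.

(acetylacetonato)tetraamminemolybdenum(IV) chlorofluoro(glycinato)plumbate(II)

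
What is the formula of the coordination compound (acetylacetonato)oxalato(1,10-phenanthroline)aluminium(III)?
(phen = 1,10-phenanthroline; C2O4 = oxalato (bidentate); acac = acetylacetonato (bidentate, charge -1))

[Al(acac)(C2O4)(phen)]

Ligands: 1 1,10-phenanthroline (phen, neutral), 1 oxalato (C2O4, -2), 1 acetylacetonato (acac, -1). Ligand charge sum = -3.
With Al in oxidation state +3, the complex ion is [Al...].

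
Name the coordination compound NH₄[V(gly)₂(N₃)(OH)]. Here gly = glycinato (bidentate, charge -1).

The 1 ammonium counter-ion carries a total charge of +1, so each complex ion is 1−.
Ligand charges: 2×glycinato (-1 each), 1×hydroxo (-1 each), 1×azido (-1 each); total -4. So V + (-4) = 1−, giving V = +3.
The complex ion is anionic, so vanadium takes the -ate form vanadate(III).

ammonium azidobis(glycinato)hydroxovanadate(III)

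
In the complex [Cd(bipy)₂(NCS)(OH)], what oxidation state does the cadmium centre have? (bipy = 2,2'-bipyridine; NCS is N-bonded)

+2

No counter-ion: the bracketed complex is neutral.
Ligand charges: 2×bipy neutral; 1×OH = -1; 1×NCS = -1; sum -2.
Cd + (-2) = 0 ⇒ Cd is +2.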